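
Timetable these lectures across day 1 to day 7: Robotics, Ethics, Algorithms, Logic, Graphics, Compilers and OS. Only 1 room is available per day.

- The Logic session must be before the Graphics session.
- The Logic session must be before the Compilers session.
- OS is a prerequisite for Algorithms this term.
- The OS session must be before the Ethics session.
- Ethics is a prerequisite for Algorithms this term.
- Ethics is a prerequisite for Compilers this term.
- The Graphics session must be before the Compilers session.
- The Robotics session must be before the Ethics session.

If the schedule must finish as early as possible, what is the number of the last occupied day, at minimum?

The precedence chain requires at least 3 distinct days.
With at most 1 per day and 7 lectures, at least 7 days are needed.
7 works (last occupied day: day 7): for example Compilers -> day 6, Robotics -> day 2, Ethics -> day 3, OS -> day 1, Logic -> day 4, Graphics -> day 5, Algorithms -> day 7.

day 7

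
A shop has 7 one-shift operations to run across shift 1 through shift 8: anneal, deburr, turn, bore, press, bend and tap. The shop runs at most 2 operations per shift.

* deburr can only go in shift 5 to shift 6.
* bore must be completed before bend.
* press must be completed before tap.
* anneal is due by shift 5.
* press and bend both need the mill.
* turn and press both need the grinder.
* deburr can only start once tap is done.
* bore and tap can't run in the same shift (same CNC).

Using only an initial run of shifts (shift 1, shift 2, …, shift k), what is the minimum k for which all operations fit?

5

The precedence chain requires at least 3 distinct shifts.
With at most 2 per shift and 7 operations, at least 4 shifts are needed.
deburr can't be placed before shift 5, so the schedule must run through at least shift 5.
5 works (last occupied shift: shift 5): for example bend=shift 2; press=shift 1; tap=shift 2; turn=shift 3; bore=shift 1; anneal=shift 3; deburr=shift 5.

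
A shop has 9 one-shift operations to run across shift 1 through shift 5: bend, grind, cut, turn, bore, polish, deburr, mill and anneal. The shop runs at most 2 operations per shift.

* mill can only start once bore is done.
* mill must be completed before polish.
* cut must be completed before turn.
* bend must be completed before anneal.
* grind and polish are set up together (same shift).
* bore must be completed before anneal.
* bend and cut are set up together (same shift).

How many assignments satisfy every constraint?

Splitting on bend: it can be shift 1 (30), shift 2 (19), shift 3 (4), shift 4 (2). Listing each branch's schedules as (grind, cut, turn, bore, polish, deburr, mill, anneal) by shift number:
bend=shift 1: (4,1,2,2,4,3,3,5) (4,1,2,2,4,5,3,3) (4,1,2,2,4,5,3,5) (4,1,3,2,4,2,3,5) (4,1,3,2,4,5,3,5) (4,1,5,2,4,2,3,3) (4,1,5,2,4,2,3,5) (4,1,5,2,4,3,3,5) (4,1,5,2,4,5,3,3) (5,1,2,2,5,3,3,4) (5,1,2,2,5,3,4,3) (5,1,2,2,5,3,4,4) (5,1,2,2,5,4,3,3) (5,1,2,2,5,4,3,4) (5,1,2,2,5,4,4,3) (5,1,2,3,5,2,4,4) (5,1,2,3,5,3,4,4) (5,1,3,2,5,2,3,4) (5,1,3,2,5,2,4,3) (5,1,3,2,5,2,4,4) (5,1,3,2,5,3,4,4) (5,1,3,2,5,4,3,4) (5,1,3,2,5,4,4,3) (5,1,3,3,5,2,4,4) (5,1,4,2,5,2,3,3) (5,1,4,2,5,2,3,4) (5,1,4,2,5,2,4,3) (5,1,4,2,5,3,3,4) (5,1,4,2,5,3,4,3) (5,1,4,2,5,4,3,3) — 30.
bend=shift 2: (4,2,3,1,4,1,3,5) (4,2,3,1,4,5,3,5) (4,2,5,1,4,1,3,3) (4,2,5,1,4,1,3,5) (4,2,5,1,4,3,3,5) (4,2,5,1,4,5,3,3) (5,2,3,1,5,1,3,4) (5,2,3,1,5,1,4,3) (5,2,3,1,5,1,4,4) (5,2,3,1,5,3,4,4) (5,2,3,1,5,4,3,4) (5,2,3,1,5,4,4,3) (5,2,3,3,5,1,4,4) (5,2,4,1,5,1,3,3) (5,2,4,1,5,1,3,4) (5,2,4,1,5,1,4,3) (5,2,4,1,5,3,3,4) (5,2,4,1,5,3,4,3) (5,2,4,1,5,4,3,3) — 19.
bend=shift 3: (4,3,5,1,4,1,2,5) (4,3,5,1,4,2,2,5) (5,3,4,1,5,1,2,4) (5,3,4,1,5,2,2,4) — 4.
bend=shift 4: (3,4,5,1,3,1,2,5) (3,4,5,1,3,2,2,5) — 2.
Summing: 30 + 19 + 4 + 2 = 55.

55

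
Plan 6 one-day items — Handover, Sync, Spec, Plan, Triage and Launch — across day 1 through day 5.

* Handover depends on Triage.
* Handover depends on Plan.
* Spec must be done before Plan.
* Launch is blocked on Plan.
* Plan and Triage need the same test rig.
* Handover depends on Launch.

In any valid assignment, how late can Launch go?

day 4

Precedence pushes Launch to at least day 3; downstream work caps Launch at day 4.
Launch at day 4 is achievable: Plan in day 2; Handover in day 5; Launch in day 4; Triage in day 1; Spec in day 1; Sync in day 1.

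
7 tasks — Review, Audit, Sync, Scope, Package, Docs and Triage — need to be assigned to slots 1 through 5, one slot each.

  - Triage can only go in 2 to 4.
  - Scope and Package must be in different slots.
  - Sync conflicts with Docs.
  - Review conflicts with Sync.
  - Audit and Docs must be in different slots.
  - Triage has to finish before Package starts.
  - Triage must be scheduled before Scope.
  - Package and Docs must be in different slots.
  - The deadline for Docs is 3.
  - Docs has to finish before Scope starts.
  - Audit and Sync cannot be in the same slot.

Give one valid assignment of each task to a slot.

Package in 4, Sync in 3, Review in 1, Scope in 3, Triage in 2, Docs in 1, Audit in 2

Checking: Docs(1) before Scope(3); Triage(2) before Package(4); Triage(2) before Scope(3); Scope(3) != Package(4); Review(1) != Sync(3); Sync(3) != Docs(1); Package(4) != Docs(1); Audit(2) != Docs(1); Audit(2) != Sync(3); Triage=2 in [2,4]; Docs=1 in [1,3].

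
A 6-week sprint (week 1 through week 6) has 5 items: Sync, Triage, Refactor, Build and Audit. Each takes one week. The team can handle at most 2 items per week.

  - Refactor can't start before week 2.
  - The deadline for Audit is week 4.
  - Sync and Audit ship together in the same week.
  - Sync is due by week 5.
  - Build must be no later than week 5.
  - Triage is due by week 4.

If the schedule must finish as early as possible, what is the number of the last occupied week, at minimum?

With at most 2 per week and 5 work items, at least 3 weeks are needed.
Refactor can't be placed before week 2, so the schedule must run through at least week 2.
3 works (last occupied week: week 3): for example Refactor -> week 2; Build -> week 3; Audit -> week 1; Sync -> week 1; Triage -> week 2.

week 3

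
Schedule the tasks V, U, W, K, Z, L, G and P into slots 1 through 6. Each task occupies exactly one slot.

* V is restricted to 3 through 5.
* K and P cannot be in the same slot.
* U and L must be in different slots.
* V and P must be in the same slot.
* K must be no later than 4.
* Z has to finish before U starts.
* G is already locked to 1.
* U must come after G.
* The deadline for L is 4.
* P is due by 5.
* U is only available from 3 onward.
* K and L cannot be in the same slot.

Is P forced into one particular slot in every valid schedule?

P can be 3 (e.g. G -> 1; L -> 2; K -> 1; U -> 3; Z -> 1; V -> 3; P -> 3; W -> 1) or 4 (e.g. Z -> 1; G -> 1; W -> 1; L -> 2; U -> 3; K -> 1; P -> 4; V -> 4).

No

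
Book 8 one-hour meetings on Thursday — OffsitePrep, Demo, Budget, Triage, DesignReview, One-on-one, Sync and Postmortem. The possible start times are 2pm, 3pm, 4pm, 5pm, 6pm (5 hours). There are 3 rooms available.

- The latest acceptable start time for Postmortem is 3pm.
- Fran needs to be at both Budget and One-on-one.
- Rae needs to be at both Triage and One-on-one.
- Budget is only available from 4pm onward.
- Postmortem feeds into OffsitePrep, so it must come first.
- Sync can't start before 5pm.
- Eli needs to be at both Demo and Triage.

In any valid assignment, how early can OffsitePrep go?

Precedence pushes OffsitePrep to at least 3pm.
OffsitePrep at 3pm is achievable: One-on-one=5pm; Sync=5pm; DesignReview=2pm; Budget=4pm; OffsitePrep=3pm; Postmortem=2pm; Triage=3pm; Demo=2pm.

3pm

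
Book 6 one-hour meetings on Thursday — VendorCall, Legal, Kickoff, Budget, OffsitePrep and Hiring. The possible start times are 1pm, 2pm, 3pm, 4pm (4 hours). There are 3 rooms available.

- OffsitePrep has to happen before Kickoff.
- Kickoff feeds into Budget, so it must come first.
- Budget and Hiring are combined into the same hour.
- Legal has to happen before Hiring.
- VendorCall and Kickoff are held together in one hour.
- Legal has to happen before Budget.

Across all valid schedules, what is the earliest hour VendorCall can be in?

2pm

VendorCall must be in the same hour as Kickoff, which can't be before 2pm, so VendorCall is at least 2pm; VendorCall must be in the same hour as Kickoff, which can't be after 3pm, so VendorCall is at most 3pm.
VendorCall at 2pm is achievable: Kickoff -> 2pm; Legal -> 1pm; Budget -> 3pm; OffsitePrep -> 1pm; VendorCall -> 2pm; Hiring -> 3pm.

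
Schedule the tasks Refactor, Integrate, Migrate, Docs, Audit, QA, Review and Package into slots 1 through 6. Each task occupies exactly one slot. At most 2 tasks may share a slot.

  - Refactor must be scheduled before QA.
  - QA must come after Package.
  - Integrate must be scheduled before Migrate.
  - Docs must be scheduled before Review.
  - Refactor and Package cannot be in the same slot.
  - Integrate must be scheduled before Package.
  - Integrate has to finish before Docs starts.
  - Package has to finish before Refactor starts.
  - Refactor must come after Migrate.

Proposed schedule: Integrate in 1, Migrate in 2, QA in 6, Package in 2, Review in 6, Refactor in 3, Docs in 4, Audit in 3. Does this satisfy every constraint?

Integrate must be scheduled before Package — holds.
Refactor must be scheduled before QA — holds.
At most 2 tasks may share a slot — holds.
Docs must be scheduled before Review — holds.
Integrate must be scheduled before Migrate — holds.
Refactor and Package cannot be in the same slot — holds.
Integrate has to finish before Docs starts — holds.
Package has to finish before Refactor starts — holds.
QA must come after Package — holds.
Refactor must come after Migrate — holds.

Valid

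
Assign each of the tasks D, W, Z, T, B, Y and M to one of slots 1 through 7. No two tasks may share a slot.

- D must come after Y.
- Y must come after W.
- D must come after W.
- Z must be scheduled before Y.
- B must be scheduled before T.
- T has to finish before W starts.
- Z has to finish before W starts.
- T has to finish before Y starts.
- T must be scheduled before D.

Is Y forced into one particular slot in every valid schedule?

Y can be 5 (e.g. D -> 6; Z -> 3; M -> 7; B -> 1; T -> 2; W -> 4; Y -> 5) or 6 (e.g. D -> 7, Y -> 6, Z -> 3, T -> 2, W -> 4, M -> 5, B -> 1).

No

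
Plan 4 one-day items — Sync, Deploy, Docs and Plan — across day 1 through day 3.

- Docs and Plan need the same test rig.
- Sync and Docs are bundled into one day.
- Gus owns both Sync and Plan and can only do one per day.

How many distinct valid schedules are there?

Splitting on Sync: it can be day 1 (6), day 2 (6), day 3 (6). Listing each branch's schedules as (Deploy, Docs, Plan) by day number:
Sync=day 1: (1,1,2) (1,1,3) (2,1,2) (2,1,3) (3,1,2) (3,1,3) — 6.
Sync=day 2: (1,2,1) (1,2,3) (2,2,1) (2,2,3) (3,2,1) (3,2,3) — 6.
Sync=day 3: (1,3,1) (1,3,2) (2,3,1) (2,3,2) (3,3,1) (3,3,2) — 6.
Summing: 6 + 6 + 6 = 18.

18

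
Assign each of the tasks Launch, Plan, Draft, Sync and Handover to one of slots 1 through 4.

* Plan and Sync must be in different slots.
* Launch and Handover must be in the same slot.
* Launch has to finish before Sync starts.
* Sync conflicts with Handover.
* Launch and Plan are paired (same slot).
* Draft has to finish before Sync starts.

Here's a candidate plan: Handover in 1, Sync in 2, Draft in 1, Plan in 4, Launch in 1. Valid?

No — it violates: Launch and Plan are paired (same slot)

Sync conflicts with Handover — holds.
Launch and Plan are paired (same slot) — violated.
Plan and Sync must be in different slots — holds.
Draft has to finish before Sync starts — holds.
Launch has to finish before Sync starts — holds.
Launch and Handover must be in the same slot — holds.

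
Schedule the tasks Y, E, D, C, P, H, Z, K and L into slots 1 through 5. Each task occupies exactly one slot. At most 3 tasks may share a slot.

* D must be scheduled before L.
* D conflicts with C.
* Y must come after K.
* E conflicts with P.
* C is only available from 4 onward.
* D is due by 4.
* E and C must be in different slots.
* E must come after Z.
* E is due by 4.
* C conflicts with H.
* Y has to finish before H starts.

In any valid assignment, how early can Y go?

Precedence pushes Y to at least 2; downstream work caps Y at 4.
Y at 2 is achievable: Z -> 1; H -> 3; D -> 1; E -> 2; L -> 2; K -> 1; P -> 3; Y -> 2; C -> 4.

2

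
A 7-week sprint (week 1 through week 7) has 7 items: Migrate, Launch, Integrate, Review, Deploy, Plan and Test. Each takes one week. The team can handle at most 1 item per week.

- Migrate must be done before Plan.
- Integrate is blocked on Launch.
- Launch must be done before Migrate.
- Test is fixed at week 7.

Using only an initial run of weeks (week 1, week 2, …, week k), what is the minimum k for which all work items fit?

The precedence chain requires at least 3 distinct weeks.
With at most 1 per week and 7 work items, at least 7 weeks are needed.
Test can't be placed before week 7, so the schedule must run through at least week 7.
7 works (last occupied week: week 7): for example Test=week 7, Deploy=week 6, Launch=week 1, Plan=week 4, Integrate=week 3, Review=week 5, Migrate=week 2.

7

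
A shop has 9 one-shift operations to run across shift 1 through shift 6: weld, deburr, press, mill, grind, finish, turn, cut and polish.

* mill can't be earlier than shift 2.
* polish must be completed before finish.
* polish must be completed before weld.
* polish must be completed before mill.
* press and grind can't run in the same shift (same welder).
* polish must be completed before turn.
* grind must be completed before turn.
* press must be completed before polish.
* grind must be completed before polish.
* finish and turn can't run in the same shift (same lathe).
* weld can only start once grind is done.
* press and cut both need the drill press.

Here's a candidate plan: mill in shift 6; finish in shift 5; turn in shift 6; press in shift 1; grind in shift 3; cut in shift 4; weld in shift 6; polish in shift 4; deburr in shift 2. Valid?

Yes, all constraints hold

grind must be completed before turn — holds.
grind must be completed before polish — holds.
press and cut both need the drill press — holds.
weld can only start once grind is done — holds.
polish must be completed before mill — holds.
press and grind can't run in the same shift (same welder) — holds.
polish must be completed before turn — holds.
polish must be completed before finish — holds.
press must be completed before polish — holds.
finish and turn can't run in the same shift (same lathe) — holds.
mill can't be earlier than shift 2 — holds.
polish must be completed before weld — holds.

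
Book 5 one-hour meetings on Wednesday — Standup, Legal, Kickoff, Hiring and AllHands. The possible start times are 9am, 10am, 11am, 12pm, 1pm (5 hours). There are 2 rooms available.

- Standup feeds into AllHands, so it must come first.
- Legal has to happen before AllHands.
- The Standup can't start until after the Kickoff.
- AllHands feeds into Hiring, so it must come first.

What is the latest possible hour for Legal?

Downstream work caps Legal at 11am.
Legal at 11am is achievable: AllHands -> 12pm; Legal -> 11am; Standup -> 10am; Hiring -> 1pm; Kickoff -> 9am.

11am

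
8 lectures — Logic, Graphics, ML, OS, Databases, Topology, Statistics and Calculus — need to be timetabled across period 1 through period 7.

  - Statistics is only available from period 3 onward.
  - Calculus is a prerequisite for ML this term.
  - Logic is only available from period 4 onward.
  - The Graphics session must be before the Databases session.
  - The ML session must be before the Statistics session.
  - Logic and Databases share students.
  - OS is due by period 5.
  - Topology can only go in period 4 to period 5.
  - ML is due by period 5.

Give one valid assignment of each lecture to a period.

Statistics -> period 3; Calculus -> period 1; Topology -> period 4; Databases -> period 2; Logic -> period 4; OS -> period 1; ML -> period 2; Graphics -> period 1

Checking: Graphics(period 1) before Databases(period 2); ML(period 2) before Statistics(period 3); Calculus(period 1) before ML(period 2); Logic(period 4) != Databases(period 2); OS=period 1 in [period 1,period 5]; Logic=period 4 in [period 4,period 7]; Topology=period 4 in [period 4,period 5]; ML=period 2 in [period 1,period 5]; Statistics=period 3 in [period 3,period 7].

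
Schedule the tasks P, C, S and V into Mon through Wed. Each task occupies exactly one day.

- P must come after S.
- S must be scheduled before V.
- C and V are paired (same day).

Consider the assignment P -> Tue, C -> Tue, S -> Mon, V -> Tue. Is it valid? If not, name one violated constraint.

Yes, all constraints hold

S must be scheduled before V — holds.
C and V are paired (same day) — holds.
P must come after S — holds.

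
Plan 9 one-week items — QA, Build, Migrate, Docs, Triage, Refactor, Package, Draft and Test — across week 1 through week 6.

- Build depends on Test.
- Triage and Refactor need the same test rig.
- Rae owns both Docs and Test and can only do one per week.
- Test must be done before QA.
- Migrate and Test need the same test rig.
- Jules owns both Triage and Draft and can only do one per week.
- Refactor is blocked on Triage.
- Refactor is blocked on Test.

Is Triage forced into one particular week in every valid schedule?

No

Triage can be week 1 (e.g. Refactor=week 2; Migrate=week 2; Docs=week 2; Triage=week 1; Test=week 1; Build=week 2; Package=week 1; QA=week 2; Draft=week 2) or week 2 (e.g. Migrate -> week 2; Docs -> week 2; Build -> week 2; QA -> week 2; Package -> week 1; Refactor -> week 3; Test -> week 1; Triage -> week 2; Draft -> week 1).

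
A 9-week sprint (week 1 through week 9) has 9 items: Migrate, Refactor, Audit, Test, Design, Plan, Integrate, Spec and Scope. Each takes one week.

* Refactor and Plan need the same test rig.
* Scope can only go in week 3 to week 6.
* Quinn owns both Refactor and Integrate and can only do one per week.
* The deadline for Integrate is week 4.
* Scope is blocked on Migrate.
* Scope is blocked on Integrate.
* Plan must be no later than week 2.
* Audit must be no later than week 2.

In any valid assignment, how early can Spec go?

week 1

Spec at week 1 is achievable: Migrate=week 1; Test=week 1; Plan=week 1; Scope=week 3; Spec=week 1; Integrate=week 1; Refactor=week 2; Design=week 1; Audit=week 1.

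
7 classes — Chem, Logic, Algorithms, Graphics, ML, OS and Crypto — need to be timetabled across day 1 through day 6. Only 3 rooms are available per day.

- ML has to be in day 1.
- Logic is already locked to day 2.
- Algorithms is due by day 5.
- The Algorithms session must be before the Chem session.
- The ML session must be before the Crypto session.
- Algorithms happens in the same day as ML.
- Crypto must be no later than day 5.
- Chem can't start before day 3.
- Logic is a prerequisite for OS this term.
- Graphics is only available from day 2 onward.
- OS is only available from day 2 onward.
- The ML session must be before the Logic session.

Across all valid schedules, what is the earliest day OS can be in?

OS is available from day 2; precedence pushes OS to at least day 3.
OS at day 3 is achievable: Crypto=day 2; Algorithms=day 1; ML=day 1; Logic=day 2; Graphics=day 2; Chem=day 3; OS=day 3.

day 3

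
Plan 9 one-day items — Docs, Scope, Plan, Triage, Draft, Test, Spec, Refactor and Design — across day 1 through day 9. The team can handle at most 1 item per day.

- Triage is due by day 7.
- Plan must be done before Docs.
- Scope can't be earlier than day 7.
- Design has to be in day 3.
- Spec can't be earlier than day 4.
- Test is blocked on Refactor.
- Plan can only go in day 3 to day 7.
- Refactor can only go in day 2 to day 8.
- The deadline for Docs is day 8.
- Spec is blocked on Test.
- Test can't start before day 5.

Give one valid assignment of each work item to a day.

Scope in day 7; Docs in day 8; Test in day 5; Design in day 3; Spec in day 6; Triage in day 1; Plan in day 4; Draft in day 9; Refactor in day 2

Checking: Refactor(day 2) before Test(day 5); Test(day 5) before Spec(day 6); Plan(day 4) before Docs(day 8); Scope=day 7 in [day 7,day 9]; Test=day 5 in [day 5,day 9]; Spec=day 6 in [day 4,day 9]; Refactor=day 2 in [day 2,day 8]; Design=day 3 in [day 3,day 3]; Plan=day 4 in [day 3,day 7]; Triage=day 1 in [day 1,day 7]; Docs=day 8 in [day 1,day 8]; max 1 per day (cap 1).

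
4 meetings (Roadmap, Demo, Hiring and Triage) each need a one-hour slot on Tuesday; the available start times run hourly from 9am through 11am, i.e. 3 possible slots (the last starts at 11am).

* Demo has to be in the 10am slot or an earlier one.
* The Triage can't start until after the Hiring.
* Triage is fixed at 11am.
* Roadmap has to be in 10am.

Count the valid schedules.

Enumerating: Demo in 9am; Hiring in 9am; Roadmap in 10am; Triage in 11am | Triage in 11am; Demo in 9am; Roadmap in 10am; Hiring in 10am | Roadmap in 10am, Demo in 10am, Hiring in 9am, Triage in 11am | Demo -> 10am, Roadmap -> 10am, Hiring -> 10am, Triage -> 11am.

4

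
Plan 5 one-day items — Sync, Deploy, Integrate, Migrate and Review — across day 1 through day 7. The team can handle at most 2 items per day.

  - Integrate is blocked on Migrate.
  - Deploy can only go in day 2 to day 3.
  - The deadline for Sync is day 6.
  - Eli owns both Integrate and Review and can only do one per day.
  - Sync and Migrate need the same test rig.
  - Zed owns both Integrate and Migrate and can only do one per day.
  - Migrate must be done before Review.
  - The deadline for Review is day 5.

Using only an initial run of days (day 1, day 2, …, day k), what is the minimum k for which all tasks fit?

The precedence chain requires at least 2 distinct days.
With at most 2 per day and 5 tasks, at least 3 days are needed.
3 works (last occupied day: day 3): for example Review in day 3, Deploy in day 2, Sync in day 3, Migrate in day 1, Integrate in day 2.

3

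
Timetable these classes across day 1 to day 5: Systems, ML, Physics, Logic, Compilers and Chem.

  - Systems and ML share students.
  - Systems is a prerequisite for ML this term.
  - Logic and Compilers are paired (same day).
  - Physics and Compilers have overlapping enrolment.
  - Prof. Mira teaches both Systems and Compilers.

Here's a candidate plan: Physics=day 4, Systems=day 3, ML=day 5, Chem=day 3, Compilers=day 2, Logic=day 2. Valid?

Yes

Systems and ML share students — holds.
Physics and Compilers have overlapping enrolment — holds.
Logic and Compilers are paired (same day) — holds.
Systems is a prerequisite for ML this term — holds.
Prof. Mira teaches both Systems and Compilers — holds.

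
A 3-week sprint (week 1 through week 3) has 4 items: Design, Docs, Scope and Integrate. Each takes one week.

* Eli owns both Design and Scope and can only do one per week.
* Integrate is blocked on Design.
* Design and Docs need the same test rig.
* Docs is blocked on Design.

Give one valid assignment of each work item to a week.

Docs in week 2; Scope in week 2; Integrate in week 2; Design in week 1

Checking: Design(week 1) before Integrate(week 2); Design(week 1) before Docs(week 2); Design(week 1) != Scope(week 2); Design(week 1) != Docs(week 2).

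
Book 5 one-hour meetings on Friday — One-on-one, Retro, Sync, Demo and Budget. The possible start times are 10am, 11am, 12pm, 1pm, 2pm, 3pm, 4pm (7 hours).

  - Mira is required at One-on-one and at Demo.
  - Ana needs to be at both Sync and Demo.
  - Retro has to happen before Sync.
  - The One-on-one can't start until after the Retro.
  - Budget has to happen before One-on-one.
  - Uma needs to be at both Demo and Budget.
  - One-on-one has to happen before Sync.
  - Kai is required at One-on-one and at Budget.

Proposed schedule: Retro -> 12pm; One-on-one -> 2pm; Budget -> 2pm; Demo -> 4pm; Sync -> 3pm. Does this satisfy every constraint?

No. Kai is required at One-on-one and at Budget is not satisfied.

One-on-one has to happen before Sync — holds.
The One-on-one can't start until after the Retro — holds.
Ana needs to be at both Sync and Demo — holds.
Uma needs to be at both Demo and Budget — holds.
Retro has to happen before Sync — holds.
Mira is required at One-on-one and at Demo — holds.
Budget has to happen before One-on-one — violated.
Kai is required at One-on-one and at Budget — violated.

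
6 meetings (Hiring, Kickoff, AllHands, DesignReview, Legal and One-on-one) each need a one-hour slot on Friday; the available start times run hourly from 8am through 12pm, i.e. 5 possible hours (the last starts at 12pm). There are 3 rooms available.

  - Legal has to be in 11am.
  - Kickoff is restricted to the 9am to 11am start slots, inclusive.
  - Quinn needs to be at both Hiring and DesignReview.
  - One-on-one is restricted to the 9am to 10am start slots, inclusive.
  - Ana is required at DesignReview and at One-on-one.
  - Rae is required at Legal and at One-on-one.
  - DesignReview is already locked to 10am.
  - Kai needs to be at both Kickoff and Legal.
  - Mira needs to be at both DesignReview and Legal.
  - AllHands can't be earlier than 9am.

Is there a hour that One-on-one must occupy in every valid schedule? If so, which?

One-on-one's window is 9am–10am.
DesignReview is fixed at 10am, and One-on-one can't share a hour with DesignReview.
So One-on-one must be 9am.

9am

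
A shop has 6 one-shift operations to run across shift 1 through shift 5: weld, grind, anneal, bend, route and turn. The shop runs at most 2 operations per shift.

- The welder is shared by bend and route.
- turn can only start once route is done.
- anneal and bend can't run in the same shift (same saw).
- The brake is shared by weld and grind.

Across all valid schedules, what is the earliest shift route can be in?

shift 1

Downstream work caps route at shift 4.
route at shift 1 is achievable: route=shift 1, bend=shift 4, weld=shift 1, grind=shift 2, turn=shift 2, anneal=shift 3.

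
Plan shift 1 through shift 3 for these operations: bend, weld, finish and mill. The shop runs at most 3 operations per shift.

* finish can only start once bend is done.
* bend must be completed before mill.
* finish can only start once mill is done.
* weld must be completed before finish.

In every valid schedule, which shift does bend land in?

Downstream work caps bend at shift 1.
So bend is pinned to shift 1.

shift 1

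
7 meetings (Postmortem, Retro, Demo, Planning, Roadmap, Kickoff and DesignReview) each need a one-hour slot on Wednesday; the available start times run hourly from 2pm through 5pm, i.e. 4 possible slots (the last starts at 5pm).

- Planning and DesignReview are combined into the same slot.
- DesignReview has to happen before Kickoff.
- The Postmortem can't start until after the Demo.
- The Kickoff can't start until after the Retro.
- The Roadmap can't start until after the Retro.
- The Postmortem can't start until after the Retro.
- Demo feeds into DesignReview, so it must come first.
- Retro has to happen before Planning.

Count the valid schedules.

Splitting on Postmortem: it can be 3pm (9), 4pm (16), 5pm (16). Listing each branch's schedules as (Retro, Demo, Planning, Roadmap, Kickoff, DesignReview):
Postmortem=3pm: (2pm,2pm,3pm,3pm,4pm,3pm) (2pm,2pm,3pm,3pm,5pm,3pm) (2pm,2pm,3pm,4pm,4pm,3pm) (2pm,2pm,3pm,4pm,5pm,3pm) (2pm,2pm,3pm,5pm,4pm,3pm) (2pm,2pm,3pm,5pm,5pm,3pm) (2pm,2pm,4pm,3pm,5pm,4pm) (2pm,2pm,4pm,4pm,5pm,4pm) (2pm,2pm,4pm,5pm,5pm,4pm) — 9.
Postmortem=4pm: (2pm,2pm,3pm,3pm,4pm,3pm) (2pm,2pm,3pm,3pm,5pm,3pm) (2pm,2pm,3pm,4pm,4pm,3pm) (2pm,2pm,3pm,4pm,5pm,3pm) (2pm,2pm,3pm,5pm,4pm,3pm) (2pm,2pm,3pm,5pm,5pm,3pm) (2pm,2pm,4pm,3pm,5pm,4pm) (2pm,2pm,4pm,4pm,5pm,4pm) (2pm,2pm,4pm,5pm,5pm,4pm) (2pm,3pm,4pm,3pm,5pm,4pm) (2pm,3pm,4pm,4pm,5pm,4pm) (2pm,3pm,4pm,5pm,5pm,4pm) (3pm,2pm,4pm,4pm,5pm,4pm) (3pm,2pm,4pm,5pm,5pm,4pm) (3pm,3pm,4pm,4pm,5pm,4pm) (3pm,3pm,4pm,5pm,5pm,4pm) — 16.
Postmortem=5pm: (2pm,2pm,3pm,3pm,4pm,3pm) (2pm,2pm,3pm,3pm,5pm,3pm) (2pm,2pm,3pm,4pm,4pm,3pm) (2pm,2pm,3pm,4pm,5pm,3pm) (2pm,2pm,3pm,5pm,4pm,3pm) (2pm,2pm,3pm,5pm,5pm,3pm) (2pm,2pm,4pm,3pm,5pm,4pm) (2pm,2pm,4pm,4pm,5pm,4pm) (2pm,2pm,4pm,5pm,5pm,4pm) (2pm,3pm,4pm,3pm,5pm,4pm) (2pm,3pm,4pm,4pm,5pm,4pm) (2pm,3pm,4pm,5pm,5pm,4pm) (3pm,2pm,4pm,4pm,5pm,4pm) (3pm,2pm,4pm,5pm,5pm,4pm) (3pm,3pm,4pm,4pm,5pm,4pm) (3pm,3pm,4pm,5pm,5pm,4pm) — 16.
Summing: 9 + 16 + 16 = 41.

41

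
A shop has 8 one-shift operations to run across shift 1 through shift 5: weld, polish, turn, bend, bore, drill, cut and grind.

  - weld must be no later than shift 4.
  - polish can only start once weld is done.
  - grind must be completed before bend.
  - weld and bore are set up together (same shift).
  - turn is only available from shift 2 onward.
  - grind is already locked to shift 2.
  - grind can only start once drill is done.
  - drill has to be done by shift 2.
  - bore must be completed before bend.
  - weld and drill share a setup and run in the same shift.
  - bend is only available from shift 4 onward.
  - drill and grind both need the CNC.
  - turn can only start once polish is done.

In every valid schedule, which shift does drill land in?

shift 1

drill's window is shift 1–shift 2.
grind is fixed at shift 2, and drill can't share a shift with grind.
So drill must be shift 1.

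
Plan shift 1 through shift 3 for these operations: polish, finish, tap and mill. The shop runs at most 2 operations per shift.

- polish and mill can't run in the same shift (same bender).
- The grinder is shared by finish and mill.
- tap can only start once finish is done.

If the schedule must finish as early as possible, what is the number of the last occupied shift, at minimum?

The precedence chain requires at least 2 distinct shifts.
With at most 2 per shift and 4 operations, at least 2 shifts are needed.
2 works (last occupied shift: shift 2): for example mill=shift 2, polish=shift 1, finish=shift 1, tap=shift 2.

shift 2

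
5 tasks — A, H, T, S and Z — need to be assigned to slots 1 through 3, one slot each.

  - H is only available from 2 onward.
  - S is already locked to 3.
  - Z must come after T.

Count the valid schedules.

Splitting on A: it can be 1 (6), 2 (6), 3 (6). Listing each branch's schedules as (H, T, S, Z):
A=1: (2,1,3,2) (2,1,3,3) (2,2,3,3) (3,1,3,2) (3,1,3,3) (3,2,3,3) — 6.
A=2: (2,1,3,2) (2,1,3,3) (2,2,3,3) (3,1,3,2) (3,1,3,3) (3,2,3,3) — 6.
A=3: (2,1,3,2) (2,1,3,3) (2,2,3,3) (3,1,3,2) (3,1,3,3) (3,2,3,3) — 6.
Summing: 6 + 6 + 6 = 18.

18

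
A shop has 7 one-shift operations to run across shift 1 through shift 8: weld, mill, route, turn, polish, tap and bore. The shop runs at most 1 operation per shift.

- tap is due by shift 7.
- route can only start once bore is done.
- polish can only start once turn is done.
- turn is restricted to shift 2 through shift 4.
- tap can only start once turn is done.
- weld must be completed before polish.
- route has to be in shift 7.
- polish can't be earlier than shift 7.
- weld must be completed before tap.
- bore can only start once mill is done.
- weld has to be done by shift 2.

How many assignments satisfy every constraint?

42

Splitting on weld: it can be shift 1 (27), shift 2 (15). Listing each branch's schedules as (mill, route, turn, polish, tap, bore) by shift number:
weld=shift 1: (2,7,3,8,4,5) (2,7,3,8,4,6) (2,7,3,8,5,4) (2,7,3,8,5,6) (2,7,3,8,6,4) (2,7,3,8,6,5) (2,7,4,8,5,3) (2,7,4,8,5,6) (2,7,4,8,6,3) (2,7,4,8,6,5) (3,7,2,8,4,5) (3,7,2,8,4,6) (3,7,2,8,5,4) (3,7,2,8,5,6) (3,7,2,8,6,4) (3,7,2,8,6,5) (3,7,4,8,5,6) (3,7,4,8,6,5) (4,7,2,8,3,5) (4,7,2,8,3,6) (4,7,2,8,5,6) (4,7,2,8,6,5) (4,7,3,8,5,6) (4,7,3,8,6,5) (5,7,2,8,3,6) (5,7,2,8,4,6) (5,7,3,8,4,6) — 27.
weld=shift 2: (1,7,3,8,4,5) (1,7,3,8,4,6) (1,7,3,8,5,4) (1,7,3,8,5,6) (1,7,3,8,6,4) (1,7,3,8,6,5) (1,7,4,8,5,3) (1,7,4,8,5,6) (1,7,4,8,6,3) (1,7,4,8,6,5) (3,7,4,8,5,6) (3,7,4,8,6,5) (4,7,3,8,5,6) (4,7,3,8,6,5) (5,7,3,8,4,6) — 15.
Summing: 27 + 15 = 42.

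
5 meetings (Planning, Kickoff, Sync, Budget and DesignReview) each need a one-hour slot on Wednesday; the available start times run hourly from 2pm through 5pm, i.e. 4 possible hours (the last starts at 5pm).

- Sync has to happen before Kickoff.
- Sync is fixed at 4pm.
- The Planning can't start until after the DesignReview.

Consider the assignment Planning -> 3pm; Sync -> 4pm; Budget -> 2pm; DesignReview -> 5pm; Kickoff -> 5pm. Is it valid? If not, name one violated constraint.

Sync is fixed at 4pm — holds.
The Planning can't start until after the DesignReview — violated.
Sync has to happen before Kickoff — holds.

No — it violates: The Planning can't start until after the DesignReview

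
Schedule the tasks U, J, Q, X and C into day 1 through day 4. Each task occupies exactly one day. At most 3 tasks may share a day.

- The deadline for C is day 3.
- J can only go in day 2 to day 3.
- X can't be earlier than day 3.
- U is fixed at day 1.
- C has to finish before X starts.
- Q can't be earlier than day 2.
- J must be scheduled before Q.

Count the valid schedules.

15

Splitting on J: it can be day 2 (10), day 3 (5). Listing each branch's schedules as (U, Q, X, C) by day number:
J=day 2: (1,3,3,1) (1,3,3,2) (1,3,4,1) (1,3,4,2) (1,3,4,3) (1,4,3,1) (1,4,3,2) (1,4,4,1) (1,4,4,2) (1,4,4,3) — 10.
J=day 3: (1,4,3,1) (1,4,3,2) (1,4,4,1) (1,4,4,2) (1,4,4,3) — 5.
Summing: 10 + 5 = 15.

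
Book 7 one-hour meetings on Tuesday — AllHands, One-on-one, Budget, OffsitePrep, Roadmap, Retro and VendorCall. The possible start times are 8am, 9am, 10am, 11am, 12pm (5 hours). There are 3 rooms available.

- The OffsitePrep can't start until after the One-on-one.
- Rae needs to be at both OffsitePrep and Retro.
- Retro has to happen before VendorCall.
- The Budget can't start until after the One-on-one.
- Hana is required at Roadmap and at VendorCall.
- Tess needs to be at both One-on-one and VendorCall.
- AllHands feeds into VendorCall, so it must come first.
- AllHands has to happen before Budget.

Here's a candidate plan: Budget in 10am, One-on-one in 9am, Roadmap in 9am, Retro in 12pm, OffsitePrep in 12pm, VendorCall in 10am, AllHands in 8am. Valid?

Invalid. Rae needs to be at both OffsitePrep and Retro.

There are 3 rooms available — holds.
Tess needs to be at both One-on-one and VendorCall — holds.
The OffsitePrep can't start until after the One-on-one — holds.
AllHands has to happen before Budget — holds.
Retro has to happen before VendorCall — violated.
The Budget can't start until after the One-on-one — holds.
Rae needs to be at both OffsitePrep and Retro — violated.
AllHands feeds into VendorCall, so it must come first — holds.
Hana is required at Roadmap and at VendorCall — holds.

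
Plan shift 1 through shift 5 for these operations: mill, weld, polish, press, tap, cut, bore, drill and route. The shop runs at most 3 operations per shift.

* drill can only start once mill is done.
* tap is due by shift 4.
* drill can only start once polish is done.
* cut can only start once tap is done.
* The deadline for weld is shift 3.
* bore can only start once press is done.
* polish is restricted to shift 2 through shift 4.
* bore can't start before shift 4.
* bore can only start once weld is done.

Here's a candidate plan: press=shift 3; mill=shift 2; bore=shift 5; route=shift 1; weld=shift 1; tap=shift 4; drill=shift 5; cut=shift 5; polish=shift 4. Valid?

bore can only start once weld is done — holds.
The deadline for weld is shift 3 — holds.
bore can only start once press is done — holds.
tap is due by shift 4 — holds.
cut can only start once tap is done — holds.
drill can only start once mill is done — holds.
The shop runs at most 3 operations per shift — holds.
bore can't start before shift 4 — holds.
polish is restricted to shift 2 through shift 4 — holds.
drill can only start once polish is done — holds.

Yes, all constraints hold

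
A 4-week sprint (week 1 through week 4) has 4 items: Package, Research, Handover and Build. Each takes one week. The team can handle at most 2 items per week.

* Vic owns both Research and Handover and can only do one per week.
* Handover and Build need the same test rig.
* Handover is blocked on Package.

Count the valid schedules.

Splitting on Package: it can be week 1 (24), week 2 (16), week 3 (8). Listing each branch's schedules as (Research, Handover, Build) by week number:
Package=week 1: (1,2,3) (1,2,4) (1,3,2) (1,3,4) (1,4,2) (1,4,3) (2,3,1) (2,3,2) (2,3,4) (2,4,1) (2,4,2) (2,4,3) (3,2,1) (3,2,3) (3,2,4) (3,4,1) (3,4,2) (3,4,3) (4,2,1) (4,2,3) (4,2,4) (4,3,1) (4,3,2) (4,3,4) — 24.
Package=week 2: (1,3,1) (1,3,2) (1,3,4) (1,4,1) (1,4,2) (1,4,3) (2,3,1) (2,3,4) (2,4,1) (2,4,3) (3,4,1) (3,4,2) (3,4,3) (4,3,1) (4,3,2) (4,3,4) — 16.
Package=week 3: (1,4,1) (1,4,2) (1,4,3) (2,4,1) (2,4,2) (2,4,3) (3,4,1) (3,4,2) — 8.
Summing: 24 + 16 + 8 = 48.

48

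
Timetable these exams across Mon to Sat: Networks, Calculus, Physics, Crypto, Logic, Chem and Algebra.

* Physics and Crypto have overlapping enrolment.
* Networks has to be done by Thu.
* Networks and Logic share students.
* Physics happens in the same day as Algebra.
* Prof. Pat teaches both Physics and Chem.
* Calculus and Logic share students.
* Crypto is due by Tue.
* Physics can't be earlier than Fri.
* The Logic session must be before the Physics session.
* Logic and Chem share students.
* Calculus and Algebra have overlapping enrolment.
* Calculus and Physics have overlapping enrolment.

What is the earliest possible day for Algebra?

Algebra must be in the same day as Physics, which can't be before Fri, so Algebra is at least Fri.
Algebra at Fri is achievable: Physics in Fri; Logic in Tue; Crypto in Mon; Chem in Mon; Algebra in Fri; Calculus in Mon; Networks in Mon.

Fri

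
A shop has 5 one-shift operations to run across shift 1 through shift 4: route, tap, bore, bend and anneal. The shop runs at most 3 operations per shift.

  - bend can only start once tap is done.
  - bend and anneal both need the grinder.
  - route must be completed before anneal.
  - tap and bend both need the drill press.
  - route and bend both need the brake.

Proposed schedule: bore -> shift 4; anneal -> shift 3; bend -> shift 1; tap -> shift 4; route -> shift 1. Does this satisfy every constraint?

tap and bend both need the drill press — holds.
route and bend both need the brake — violated.
bend and anneal both need the grinder — holds.
route must be completed before anneal — holds.
bend can only start once tap is done — violated.
The shop runs at most 3 operations per shift — holds.

Invalid. bend can only start once tap is done.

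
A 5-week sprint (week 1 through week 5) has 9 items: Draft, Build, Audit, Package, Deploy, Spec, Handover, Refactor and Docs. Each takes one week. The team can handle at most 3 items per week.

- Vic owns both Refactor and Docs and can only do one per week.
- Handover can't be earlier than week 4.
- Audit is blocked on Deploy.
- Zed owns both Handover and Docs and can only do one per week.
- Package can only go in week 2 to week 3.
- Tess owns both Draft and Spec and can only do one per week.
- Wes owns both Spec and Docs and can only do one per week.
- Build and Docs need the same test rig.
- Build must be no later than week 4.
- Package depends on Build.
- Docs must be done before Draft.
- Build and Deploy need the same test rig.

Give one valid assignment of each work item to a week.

Build in week 1, Docs in week 2, Handover in week 4, Draft in week 3, Package in week 2, Deploy in week 2, Refactor in week 1, Audit in week 3, Spec in week 1

Checking: Docs(week 2) before Draft(week 3); Deploy(week 2) before Audit(week 3); Build(week 1) before Package(week 2); Refactor(week 1) != Docs(week 2); Build(week 1) != Docs(week 2); Draft(week 3) != Spec(week 1); Build(week 1) != Deploy(week 2); Spec(week 1) != Docs(week 2); Handover(week 4) != Docs(week 2); Package=week 2 in [week 2,week 3]; Build=week 1 in [week 1,week 4]; Handover=week 4 in [week 4,week 5]; max 3 per week (cap 3).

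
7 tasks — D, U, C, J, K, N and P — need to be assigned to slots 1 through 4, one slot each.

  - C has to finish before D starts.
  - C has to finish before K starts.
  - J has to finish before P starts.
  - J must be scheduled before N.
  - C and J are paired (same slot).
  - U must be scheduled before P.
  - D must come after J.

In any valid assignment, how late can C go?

3

Downstream work caps C at 3.
C at 3 is achievable: U in 1, C in 3, P in 4, N in 4, D in 4, J in 3, K in 4.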